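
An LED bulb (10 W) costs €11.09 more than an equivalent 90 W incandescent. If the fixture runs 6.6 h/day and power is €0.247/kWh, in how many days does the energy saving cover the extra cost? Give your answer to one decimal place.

85.0 days

Power saved = 90 − 10 = 80 W
Daily energy saved = 80 W × 6.6 h = 528 Wh = 0.528 kWh
Daily savings = 0.528 × €0.247 = €0.1304
Payback = €11.09 / €0.1304 per day = 85.04 days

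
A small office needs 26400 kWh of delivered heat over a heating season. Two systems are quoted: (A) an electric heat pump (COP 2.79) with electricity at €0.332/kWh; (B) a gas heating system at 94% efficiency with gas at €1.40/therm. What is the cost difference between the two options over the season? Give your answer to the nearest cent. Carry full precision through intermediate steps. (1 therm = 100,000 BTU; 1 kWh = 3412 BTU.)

€1799.94

Heat load = 26400 kWh × 3412 = 90,076,800 BTU
Gas: input = 90,076,800 / 0.94 = 95,826,383 BTU = 958.3 therm → 958.3 × €1.40 = €1,341.57
Heat pump: 90,076,800 BTU / 3412 = 26,400 kWh heat; / 2.79 = 9,462 kWh in → × €0.332 = €3,141.51
Difference = |€1,341.57 − €3,141.51| = €1,799.94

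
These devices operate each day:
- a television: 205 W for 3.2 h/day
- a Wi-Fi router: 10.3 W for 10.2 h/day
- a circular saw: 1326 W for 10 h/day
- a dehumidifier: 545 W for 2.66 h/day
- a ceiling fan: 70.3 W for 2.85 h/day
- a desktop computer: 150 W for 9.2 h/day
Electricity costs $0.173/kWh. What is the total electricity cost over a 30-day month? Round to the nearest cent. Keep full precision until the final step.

television: 205 W × 3.2 h × 30 d = 19,680 Wh = 19.68 kWh
Wi-Fi router: 10.3 W × 10.2 h × 30 d = 3,152 Wh = 3.152 kWh
circular saw: 1326 W × 10 h × 30 d = 397,800 Wh = 397.8 kWh
dehumidifier: 545 W × 2.66 h × 30 d = 43,491 Wh = 43.49 kWh
ceiling fan: 70.3 W × 2.85 h × 30 d = 6,011 Wh = 6.011 kWh
desktop computer: 150 W × 9.2 h × 30 d = 41,400 Wh = 41.4 kWh
Total energy = 19.68 + 3.152 + 397.8 + 43.49 + 6.011 + 41.4 = 511.5 kWh
Cost = 511.5 kWh × $0.173 = $88.50

$88.50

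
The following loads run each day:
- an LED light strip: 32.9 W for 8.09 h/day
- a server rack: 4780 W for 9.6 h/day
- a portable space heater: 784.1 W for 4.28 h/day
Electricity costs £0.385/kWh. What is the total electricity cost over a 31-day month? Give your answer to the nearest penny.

£590.90

LED light strip: 32.9 W × 8.09 h × 31 d = 8,251 Wh = 8.251 kWh
server rack: 4780 W × 9.6 h × 31 d = 1,422,528 Wh = 1,423 kWh
portable space heater: 784.1 W × 4.28 h × 31 d = 104,034 Wh = 104 kWh
Total energy = 8.251 + 1,423 + 104 = 1,535 kWh
Cost = 1,535 kWh × £0.385 = £590.90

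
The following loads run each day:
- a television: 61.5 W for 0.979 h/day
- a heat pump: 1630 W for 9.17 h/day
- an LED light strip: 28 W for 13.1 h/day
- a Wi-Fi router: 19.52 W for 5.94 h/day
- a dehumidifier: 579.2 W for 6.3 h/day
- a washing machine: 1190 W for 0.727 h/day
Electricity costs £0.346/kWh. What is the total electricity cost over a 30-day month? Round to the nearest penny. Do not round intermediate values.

£207.64

television: 61.5 W × 0.979 h × 30 d = 1,806 Wh = 1.806 kWh
heat pump: 1630 W × 9.17 h × 30 d = 448,413 Wh = 448.4 kWh
LED light strip: 28 W × 13.1 h × 30 d = 11,004 Wh = 11 kWh
Wi-Fi router: 19.52 W × 5.94 h × 30 d = 3,478 Wh = 3.478 kWh
dehumidifier: 579.2 W × 6.3 h × 30 d = 109,469 Wh = 109.5 kWh
washing machine: 1190 W × 0.727 h × 30 d = 25,954 Wh = 25.95 kWh
Total energy = 1.806 + 448.4 + 11 + 3.478 + 109.5 + 25.95 = 600.1 kWh
Cost = 600.1 kWh × £0.346 = £207.64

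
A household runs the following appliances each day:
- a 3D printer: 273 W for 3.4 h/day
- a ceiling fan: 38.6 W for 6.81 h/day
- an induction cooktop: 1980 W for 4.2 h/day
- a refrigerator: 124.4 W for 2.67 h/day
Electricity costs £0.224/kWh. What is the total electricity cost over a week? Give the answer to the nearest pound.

3D printer: 273 W × 3.4 h × 7 d = 6,497 Wh = 6.497 kWh
ceiling fan: 38.6 W × 6.81 h × 7 d = 1,840 Wh = 1.84 kWh
induction cooktop: 1980 W × 4.2 h × 7 d = 58,212 Wh = 58.21 kWh
refrigerator: 124.4 W × 2.67 h × 7 d = 2,325 Wh = 2.325 kWh
Total energy = 6.497 + 1.84 + 58.21 + 2.325 = 68.87 kWh
Cost = 68.87 kWh × £0.224 = £15.43 ≈ £15

£15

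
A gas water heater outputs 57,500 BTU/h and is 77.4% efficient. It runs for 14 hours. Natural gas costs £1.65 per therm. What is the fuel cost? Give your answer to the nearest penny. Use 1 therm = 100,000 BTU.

Heat delivered = 57,500 BTU/h × 14 h = 805,000 BTU
Gas input = 805,000 / 0.774 = 1,040,052 BTU
= 1,040,052 / 100,000 = 10.4 therm
Cost = 10.4 × £1.65/therm = £17.16

£17.16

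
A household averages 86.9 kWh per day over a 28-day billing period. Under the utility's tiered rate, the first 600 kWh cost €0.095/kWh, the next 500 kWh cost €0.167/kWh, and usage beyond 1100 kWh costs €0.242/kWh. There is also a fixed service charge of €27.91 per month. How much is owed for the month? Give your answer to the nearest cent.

Usage = 86.9 kWh/day × 28 days = 2433.2 kWh
First 600 kWh × €0.095 = €57.00
Next 500 kWh × €0.167 = €83.50
Remaining 1333.2 kWh × €0.242 = €322.63
Energy charge = €463.13; + service €27.91 = €491.04

€491.04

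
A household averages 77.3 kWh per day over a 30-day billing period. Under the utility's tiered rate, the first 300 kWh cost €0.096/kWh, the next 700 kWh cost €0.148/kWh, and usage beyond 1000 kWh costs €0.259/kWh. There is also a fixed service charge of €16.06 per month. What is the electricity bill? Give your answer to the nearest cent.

Usage = 77.3 kWh/day × 30 days = 2319 kWh
First 300 kWh × €0.096 = €28.80
Next 700 kWh × €0.148 = €103.60
Remaining 1319 kWh × €0.259 = €341.62
Energy charge = €474.02; + service €16.06 = €490.08

€490.08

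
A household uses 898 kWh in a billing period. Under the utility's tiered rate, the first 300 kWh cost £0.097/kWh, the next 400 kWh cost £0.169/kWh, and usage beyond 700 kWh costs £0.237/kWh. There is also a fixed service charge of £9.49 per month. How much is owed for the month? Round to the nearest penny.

First 300 kWh × £0.097 = £29.10
Next 400 kWh × £0.169 = £67.60
Remaining 198 kWh × £0.237 = £46.93
Energy charge = £143.63; + service £9.49 = £153.12

£153.12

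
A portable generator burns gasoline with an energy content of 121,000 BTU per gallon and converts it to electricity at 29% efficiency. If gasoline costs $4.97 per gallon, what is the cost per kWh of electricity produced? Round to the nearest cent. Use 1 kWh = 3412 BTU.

Electrical output per gallon = 121,000 BTU × 0.29 / 3412 BTU/kWh = 10.28 kWh
Cost per kWh = $4.97 / 10.28 kWh = $0.483

$0.48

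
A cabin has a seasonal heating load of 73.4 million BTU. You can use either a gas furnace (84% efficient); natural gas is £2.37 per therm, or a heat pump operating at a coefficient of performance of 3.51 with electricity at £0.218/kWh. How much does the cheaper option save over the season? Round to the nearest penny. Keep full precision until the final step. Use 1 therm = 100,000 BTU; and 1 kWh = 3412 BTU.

£734.84

Heat load = 73.4 × 10⁶ BTU = 73,400,000 BTU
Gas: input = 73,400,000 / 0.84 = 87,380,952 BTU = 873.8 therm → 873.8 × £2.37 = £2,070.93
Heat pump: 73,400,000 BTU / 3412 = 21,510 kWh heat; / 3.51 = 6,129 kWh in → × £0.218 = £1,336.09
Difference = |£2,070.93 − £1,336.09| = £734.84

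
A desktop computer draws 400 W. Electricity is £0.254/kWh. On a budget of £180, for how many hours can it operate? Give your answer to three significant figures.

Energy budget = £180 / £0.254 per kWh = 708.7 kWh = 708,661 Wh
Runtime = 708,661 Wh / 400 W = 1,772 h

1770 h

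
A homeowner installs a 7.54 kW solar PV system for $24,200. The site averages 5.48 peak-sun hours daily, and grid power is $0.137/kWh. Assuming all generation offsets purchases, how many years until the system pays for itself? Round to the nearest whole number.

12 years

Daily generation = 7.54 kW × 5.48 h = 41.32 kWh
Annual generation = 41.32 × 365 = 15082 kWh
Annual savings = 15082 × $0.137 = $2,066.17
Payback = $24,200 / $2,066.17 = 11.7 years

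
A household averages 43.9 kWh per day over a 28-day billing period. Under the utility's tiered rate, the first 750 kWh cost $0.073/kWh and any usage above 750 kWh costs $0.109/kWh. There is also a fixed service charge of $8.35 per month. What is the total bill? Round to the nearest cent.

Usage = 43.9 kWh/day × 28 days = 1229.2 kWh
First 750 kWh × $0.073 = $54.75
Remaining 479.2 kWh × $0.109 = $52.23
Energy charge = $106.98; + service $8.35 = $115.33

$115.33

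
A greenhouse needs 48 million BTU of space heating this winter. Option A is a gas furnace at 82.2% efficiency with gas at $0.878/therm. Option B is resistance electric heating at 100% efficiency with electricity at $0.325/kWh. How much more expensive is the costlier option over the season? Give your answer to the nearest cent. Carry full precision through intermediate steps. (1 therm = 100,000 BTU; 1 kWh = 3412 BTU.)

Heat load = 48 × 10⁶ BTU = 48,000,000 BTU
Gas: input = 48,000,000 / 0.822 = 58,394,161 BTU = 583.9 therm → 583.9 × $0.878 = $512.70
Electric: 48,000,000 BTU / 3412 = 14,070 kWh → × $0.325 = $4,572.10
Difference = |$512.70 − $4,572.10| = $4,059.40

$4059.40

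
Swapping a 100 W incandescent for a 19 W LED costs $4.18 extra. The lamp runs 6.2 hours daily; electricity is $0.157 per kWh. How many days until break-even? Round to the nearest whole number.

53 days

Power saved = 100 − 19 = 81 W
Daily energy saved = 81 W × 6.2 h = 502.2 Wh = 0.5022 kWh
Daily savings = 0.5022 × $0.157 = $0.0788
Payback = $4.18 / $0.0788 per day = 53.02 days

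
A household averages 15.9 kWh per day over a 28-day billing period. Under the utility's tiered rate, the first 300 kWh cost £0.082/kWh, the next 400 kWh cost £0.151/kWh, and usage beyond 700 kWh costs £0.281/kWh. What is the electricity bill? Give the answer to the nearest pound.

£47

Usage = 15.9 kWh/day × 28 days = 445.2 kWh
First 300 kWh × £0.082 = £24.60
Next 145.2 kWh × £0.151 = £21.93
Remaining tier: 0 kWh (not reached)
Total = £46.53 ≈ £47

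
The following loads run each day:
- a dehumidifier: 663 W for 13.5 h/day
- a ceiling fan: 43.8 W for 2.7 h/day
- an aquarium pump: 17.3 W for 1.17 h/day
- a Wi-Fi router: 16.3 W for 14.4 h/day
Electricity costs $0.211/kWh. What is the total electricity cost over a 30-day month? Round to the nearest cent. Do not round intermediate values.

dehumidifier: 663 W × 13.5 h × 30 d = 268,515 Wh = 268.5 kWh
ceiling fan: 43.8 W × 2.7 h × 30 d = 3,548 Wh = 3.548 kWh
aquarium pump: 17.3 W × 1.17 h × 30 d = 607 Wh = 0.6072 kWh
Wi-Fi router: 16.3 W × 14.4 h × 30 d = 7,042 Wh = 7.042 kWh
Total energy = 268.5 + 3.548 + 0.6072 + 7.042 = 279.7 kWh
Cost = 279.7 kWh × $0.211 = $59.02

$59.02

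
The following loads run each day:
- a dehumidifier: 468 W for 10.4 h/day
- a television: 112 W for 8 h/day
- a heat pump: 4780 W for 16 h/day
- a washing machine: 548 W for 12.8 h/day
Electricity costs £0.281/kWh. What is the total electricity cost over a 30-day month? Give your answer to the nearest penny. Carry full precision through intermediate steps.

£752.44

dehumidifier: 468 W × 10.4 h × 30 d = 146,016 Wh = 146 kWh
television: 112 W × 8 h × 30 d = 26,880 Wh = 26.88 kWh
heat pump: 4780 W × 16 h × 30 d = 2,294,400 Wh = 2,294 kWh
washing machine: 548 W × 12.8 h × 30 d = 210,432 Wh = 210.4 kWh
Total energy = 146 + 26.88 + 2,294 + 210.4 = 2,678 kWh
Cost = 2,678 kWh × £0.281 = £752.44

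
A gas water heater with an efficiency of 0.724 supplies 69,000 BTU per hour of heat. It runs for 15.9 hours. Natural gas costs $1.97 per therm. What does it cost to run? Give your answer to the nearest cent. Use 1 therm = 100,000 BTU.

Heat delivered = 69,000 BTU/h × 15.9 h = 1,097,100 BTU
Gas input = 1,097,100 / 0.724 = 1,515,331 BTU
= 1,515,331 / 100,000 = 15.15 therm
Cost = 15.15 × $1.97/therm = $29.85

$29.85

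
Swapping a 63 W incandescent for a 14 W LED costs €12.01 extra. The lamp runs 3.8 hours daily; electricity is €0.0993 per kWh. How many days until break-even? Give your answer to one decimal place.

Power saved = 63 − 14 = 49 W
Daily energy saved = 49 W × 3.8 h = 186.2 Wh = 0.1862 kWh
Daily savings = 0.1862 × €0.0993 = €0.0185
Payback = €12.01 / €0.0185 per day = 649.6 days

649.6 days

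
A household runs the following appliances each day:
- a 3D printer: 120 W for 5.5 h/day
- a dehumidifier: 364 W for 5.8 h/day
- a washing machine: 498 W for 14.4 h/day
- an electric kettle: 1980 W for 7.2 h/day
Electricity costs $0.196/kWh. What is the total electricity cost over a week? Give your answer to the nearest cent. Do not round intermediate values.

3D printer: 120 W × 5.5 h × 7 d = 4,620 Wh = 4.62 kWh
dehumidifier: 364 W × 5.8 h × 7 d = 14,778 Wh = 14.78 kWh
washing machine: 498 W × 14.4 h × 7 d = 50,198 Wh = 50.2 kWh
electric kettle: 1980 W × 7.2 h × 7 d = 99,792 Wh = 99.79 kWh
Total energy = 4.62 + 14.78 + 50.2 + 99.79 = 169.4 kWh
Cost = 169.4 kWh × $0.196 = $33.20

$33.20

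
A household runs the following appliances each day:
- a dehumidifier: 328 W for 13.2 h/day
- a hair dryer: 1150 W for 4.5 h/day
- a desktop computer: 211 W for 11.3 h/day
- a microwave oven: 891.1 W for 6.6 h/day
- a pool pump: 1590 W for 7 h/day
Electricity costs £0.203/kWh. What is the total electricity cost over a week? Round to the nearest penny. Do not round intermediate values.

£41.07

dehumidifier: 328 W × 13.2 h × 7 d = 30,307 Wh = 30.31 kWh
hair dryer: 1150 W × 4.5 h × 7 d = 36,225 Wh = 36.23 kWh
desktop computer: 211 W × 11.3 h × 7 d = 16,690 Wh = 16.69 kWh
microwave oven: 891.1 W × 6.6 h × 7 d = 41,169 Wh = 41.17 kWh
pool pump: 1590 W × 7 h × 7 d = 77,910 Wh = 77.91 kWh
Total energy = 30.31 + 36.23 + 16.69 + 41.17 + 77.91 = 202.3 kWh
Cost = 202.3 kWh × £0.203 = £41.07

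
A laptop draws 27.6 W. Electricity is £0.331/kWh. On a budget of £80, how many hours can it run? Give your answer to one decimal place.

8757.0 h

Energy budget = £80 / £0.331 per kWh = 241.7 kWh = 241,692 Wh
Runtime = 241,692 Wh / 27.6 W = 8,757 h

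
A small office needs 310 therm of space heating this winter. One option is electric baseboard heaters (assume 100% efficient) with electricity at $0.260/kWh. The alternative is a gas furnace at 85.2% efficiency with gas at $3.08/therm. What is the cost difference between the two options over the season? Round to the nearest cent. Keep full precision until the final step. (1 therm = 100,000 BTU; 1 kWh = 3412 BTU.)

$1241.59

Heat load = 310 therm × 100,000 = 31,000,000 BTU
Gas: input = 31,000,000 / 0.852 = 36,384,977 BTU = 363.8 therm → 363.8 × $3.08 = $1,120.66
Electric: 31,000,000 BTU / 3412 = 9,086 kWh → × $0.260 = $2,362.25
Difference = |$1,120.66 − $2,362.25| = $1,241.59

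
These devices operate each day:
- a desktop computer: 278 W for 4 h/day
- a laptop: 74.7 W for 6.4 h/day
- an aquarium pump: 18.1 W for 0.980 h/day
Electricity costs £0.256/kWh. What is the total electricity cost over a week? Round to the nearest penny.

£2.88

desktop computer: 278 W × 4 h × 7 d = 7,784 Wh = 7.784 kWh
laptop: 74.7 W × 6.4 h × 7 d = 3,347 Wh = 3.347 kWh
aquarium pump: 18.1 W × 0.980 h × 7 d = 124 Wh = 0.1242 kWh
Total energy = 7.784 + 3.347 + 0.1242 = 11.25 kWh
Cost = 11.25 kWh × £0.256 = £2.88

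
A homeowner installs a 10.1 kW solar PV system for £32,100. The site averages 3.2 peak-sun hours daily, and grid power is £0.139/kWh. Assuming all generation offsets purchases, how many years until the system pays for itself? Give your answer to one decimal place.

Daily generation = 10.1 kW × 3.2 h = 32.32 kWh
Annual generation = 32.32 × 365 = 11797 kWh
Annual savings = 11797 × £0.139 = £1,639.76
Payback = £32,100 / £1,639.76 = 19.6 years

19.6 years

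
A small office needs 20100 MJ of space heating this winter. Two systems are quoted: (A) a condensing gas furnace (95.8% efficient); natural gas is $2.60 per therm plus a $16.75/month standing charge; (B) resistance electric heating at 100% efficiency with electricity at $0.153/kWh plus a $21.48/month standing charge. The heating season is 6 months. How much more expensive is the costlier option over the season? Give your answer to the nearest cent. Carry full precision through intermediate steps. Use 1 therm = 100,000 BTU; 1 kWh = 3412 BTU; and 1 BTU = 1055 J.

Heat load = 20100 MJ = 20,100,000,000 J / 1055 = 19,052,133 BTU
Gas: input = 19,052,133 / 0.958 = 19,887,404 BTU = 198.9 therm → 198.9 × $2.60 = $517.07; + 6 × $16.75 standing = $617.57
Electric: 19,052,133 BTU / 3412 = 5,584 kWh → × $0.153 = $854.33; + 6 × $21.48 standing = $983.21
Difference = |$617.57 − $983.21| = $365.64

$365.64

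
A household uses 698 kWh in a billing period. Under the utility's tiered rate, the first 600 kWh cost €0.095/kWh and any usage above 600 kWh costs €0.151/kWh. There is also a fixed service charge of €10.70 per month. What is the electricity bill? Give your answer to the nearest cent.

€82.50

First 600 kWh × €0.095 = €57.00
Remaining 98 kWh × €0.151 = €14.80
Energy charge = €71.80; + service €10.70 = €82.50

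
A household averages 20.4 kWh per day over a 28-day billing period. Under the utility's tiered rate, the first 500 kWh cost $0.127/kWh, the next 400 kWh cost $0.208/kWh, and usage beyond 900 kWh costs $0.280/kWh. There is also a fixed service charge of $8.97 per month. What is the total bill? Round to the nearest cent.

$87.28

Usage = 20.4 kWh/day × 28 days = 571.2 kWh
First 500 kWh × $0.127 = $63.50
Next 71.2 kWh × $0.208 = $14.81
Remaining tier: 0 kWh (not reached)
Energy charge = $78.31; + service $8.97 = $87.28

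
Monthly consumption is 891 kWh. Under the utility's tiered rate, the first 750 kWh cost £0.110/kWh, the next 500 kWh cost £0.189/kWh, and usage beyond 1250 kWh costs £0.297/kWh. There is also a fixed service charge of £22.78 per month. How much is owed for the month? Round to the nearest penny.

First 750 kWh × £0.110 = £82.50
Next 141 kWh × £0.189 = £26.65
Remaining tier: 0 kWh (not reached)
Energy charge = £109.15; + service £22.78 = £131.93

£131.93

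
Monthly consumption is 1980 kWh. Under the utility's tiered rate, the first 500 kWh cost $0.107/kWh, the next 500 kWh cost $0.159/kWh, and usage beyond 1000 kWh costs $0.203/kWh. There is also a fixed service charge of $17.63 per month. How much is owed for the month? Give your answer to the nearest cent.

$349.57

First 500 kWh × $0.107 = $53.50
Next 500 kWh × $0.159 = $79.50
Remaining 980 kWh × $0.203 = $198.94
Energy charge = $331.94; + service $17.63 = $349.57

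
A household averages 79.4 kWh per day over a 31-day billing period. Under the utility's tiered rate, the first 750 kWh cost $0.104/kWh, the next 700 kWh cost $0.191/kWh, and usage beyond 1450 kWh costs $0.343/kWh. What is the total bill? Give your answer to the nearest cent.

$558.61

Usage = 79.4 kWh/day × 31 days = 2461.4 kWh
First 750 kWh × $0.104 = $78.00
Next 700 kWh × $0.191 = $133.70
Remaining 1011.4 kWh × $0.343 = $346.91
Total = $558.61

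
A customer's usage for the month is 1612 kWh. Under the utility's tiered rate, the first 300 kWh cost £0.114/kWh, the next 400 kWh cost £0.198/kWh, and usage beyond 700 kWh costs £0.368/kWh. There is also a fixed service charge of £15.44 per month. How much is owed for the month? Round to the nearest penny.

First 300 kWh × £0.114 = £34.20
Next 400 kWh × £0.198 = £79.20
Remaining 912 kWh × £0.368 = £335.62
Energy charge = £449.02; + service £15.44 = £464.46

£464.46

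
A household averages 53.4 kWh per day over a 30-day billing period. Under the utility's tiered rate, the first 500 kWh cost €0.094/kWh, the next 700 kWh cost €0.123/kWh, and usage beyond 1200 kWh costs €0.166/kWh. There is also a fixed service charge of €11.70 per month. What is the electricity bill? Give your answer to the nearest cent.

Usage = 53.4 kWh/day × 30 days = 1602 kWh
First 500 kWh × €0.094 = €47.00
Next 700 kWh × €0.123 = €86.10
Remaining 402 kWh × €0.166 = €66.73
Energy charge = €199.83; + service €11.70 = €211.53

€211.53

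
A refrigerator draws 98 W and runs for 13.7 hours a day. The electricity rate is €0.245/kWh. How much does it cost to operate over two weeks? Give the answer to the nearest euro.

€5

Energy = 98 W × 13.7 h/day × 14 days = 18,796 Wh = 18.8 kWh
Cost = 18.8 kWh × €0.245/kWh = €4.61 ≈ €5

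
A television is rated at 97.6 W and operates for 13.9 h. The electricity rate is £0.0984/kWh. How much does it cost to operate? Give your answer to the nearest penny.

£0.13

Energy = 97.6 W × 13.9 h = 1,357 Wh = 1.357 kWh
Cost = 1.357 kWh × £0.0984/kWh = £0.13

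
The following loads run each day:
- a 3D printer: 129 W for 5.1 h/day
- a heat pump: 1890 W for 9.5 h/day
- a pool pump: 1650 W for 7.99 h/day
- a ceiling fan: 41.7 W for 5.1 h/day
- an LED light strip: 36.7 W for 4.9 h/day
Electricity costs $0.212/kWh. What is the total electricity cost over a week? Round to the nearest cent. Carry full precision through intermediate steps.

$47.77

3D printer: 129 W × 5.1 h × 7 d = 4,605 Wh = 4.605 kWh
heat pump: 1890 W × 9.5 h × 7 d = 125,685 Wh = 125.7 kWh
pool pump: 1650 W × 7.99 h × 7 d = 92,284 Wh = 92.28 kWh
ceiling fan: 41.7 W × 5.1 h × 7 d = 1,489 Wh = 1.489 kWh
LED light strip: 36.7 W × 4.9 h × 7 d = 1,259 Wh = 1.259 kWh
Total energy = 4.605 + 125.7 + 92.28 + 1.489 + 1.259 = 225.3 kWh
Cost = 225.3 kWh × $0.212 = $47.77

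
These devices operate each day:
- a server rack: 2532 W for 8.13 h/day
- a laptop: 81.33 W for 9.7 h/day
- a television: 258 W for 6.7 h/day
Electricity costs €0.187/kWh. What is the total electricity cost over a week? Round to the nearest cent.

server rack: 2532 W × 8.13 h × 7 d = 144,096 Wh = 144.1 kWh
laptop: 81.33 W × 9.7 h × 7 d = 5,522 Wh = 5.522 kWh
television: 258 W × 6.7 h × 7 d = 12,100 Wh = 12.1 kWh
Total energy = 144.1 + 5.522 + 12.1 = 161.7 kWh
Cost = 161.7 kWh × €0.187 = €30.24

€30.24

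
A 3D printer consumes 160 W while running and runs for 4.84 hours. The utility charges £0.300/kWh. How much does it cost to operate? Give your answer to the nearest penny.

Energy = 160 W × 4.84 h = 774 Wh = 0.7744 kWh
Cost = 0.7744 kWh × £0.300/kWh = £0.23

£0.23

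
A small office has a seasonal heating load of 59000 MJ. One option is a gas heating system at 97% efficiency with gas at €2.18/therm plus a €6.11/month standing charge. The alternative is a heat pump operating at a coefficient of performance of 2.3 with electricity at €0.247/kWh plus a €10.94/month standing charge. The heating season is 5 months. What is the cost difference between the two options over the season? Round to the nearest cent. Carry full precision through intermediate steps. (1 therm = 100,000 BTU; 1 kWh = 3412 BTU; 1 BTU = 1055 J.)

€527.49

Heat load = 59000 MJ = 59,000,000,000 J / 1055 = 55,924,171 BTU
Gas: input = 55,924,171 / 0.97 = 57,653,784 BTU = 576.5 therm → 576.5 × €2.18 = €1,256.85; + 5 × €6.11 standing = €1,287.40
Heat pump: 55,924,171 BTU / 3412 = 16,390 kWh heat; / 2.3 = 7,126 kWh in → × €0.247 = €1,760.19; + 5 × €10.94 standing = €1,814.89
Difference = |€1,287.40 − €1,814.89| = €527.49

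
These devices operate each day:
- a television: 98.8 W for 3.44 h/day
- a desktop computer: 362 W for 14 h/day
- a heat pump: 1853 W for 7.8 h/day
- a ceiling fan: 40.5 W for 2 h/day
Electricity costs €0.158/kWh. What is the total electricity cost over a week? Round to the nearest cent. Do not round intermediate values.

€22.06

television: 98.8 W × 3.44 h × 7 d = 2,379 Wh = 2.379 kWh
desktop computer: 362 W × 14 h × 7 d = 35,476 Wh = 35.48 kWh
heat pump: 1853 W × 7.8 h × 7 d = 101,174 Wh = 101.2 kWh
ceiling fan: 40.5 W × 2 h × 7 d = 567 Wh = 0.567 kWh
Total energy = 2.379 + 35.48 + 101.2 + 0.567 = 139.6 kWh
Cost = 139.6 kWh × €0.158 = €22.06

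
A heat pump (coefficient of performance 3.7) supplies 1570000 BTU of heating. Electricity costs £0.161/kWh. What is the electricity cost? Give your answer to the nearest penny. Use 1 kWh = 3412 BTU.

Heat delivered = 1,570,000 BTU / 3412 = 460.1 kWh
Electrical input = 460.1 kWh / 3.7 = 124.4 kWh
Cost = 124.4 × £0.161/kWh = £20.02

£20.02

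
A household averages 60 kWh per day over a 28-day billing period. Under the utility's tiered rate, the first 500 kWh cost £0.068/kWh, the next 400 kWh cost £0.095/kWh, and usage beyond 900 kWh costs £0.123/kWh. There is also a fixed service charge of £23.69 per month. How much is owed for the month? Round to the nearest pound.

Usage = 60 kWh/day × 28 days = 1680 kWh
First 500 kWh × £0.068 = £34.00
Next 400 kWh × £0.095 = £38.00
Remaining 780 kWh × £0.123 = £95.94
Energy charge = £167.94; + service £23.69 = £191.63 ≈ £192

£192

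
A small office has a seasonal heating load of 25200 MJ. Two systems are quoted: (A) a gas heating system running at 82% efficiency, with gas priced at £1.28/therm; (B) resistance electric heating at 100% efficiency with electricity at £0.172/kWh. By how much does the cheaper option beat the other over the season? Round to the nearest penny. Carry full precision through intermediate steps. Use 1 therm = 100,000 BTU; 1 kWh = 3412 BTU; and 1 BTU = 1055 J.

Heat load = 25200 MJ = 25,200,000,000 J / 1055 = 23,886,256 BTU
Gas: input = 23,886,256 / 0.82 = 29,129,580 BTU = 291.3 therm → 291.3 × £1.28 = £372.86
Electric: 23,886,256 BTU / 3412 = 7,001 kWh → × £0.172 = £1,204.11
Difference = |£372.86 − £1,204.11| = £831.26

£831.26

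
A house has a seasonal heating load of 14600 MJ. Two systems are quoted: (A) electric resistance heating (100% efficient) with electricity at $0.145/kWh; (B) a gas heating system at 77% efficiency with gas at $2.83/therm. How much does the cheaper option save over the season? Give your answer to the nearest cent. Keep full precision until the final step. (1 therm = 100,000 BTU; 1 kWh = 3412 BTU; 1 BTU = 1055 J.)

Heat load = 14600 MJ = 14,600,000,000 J / 1055 = 13,838,863 BTU
Gas: input = 13,838,863 / 0.77 = 17,972,549 BTU = 179.7 therm → 179.7 × $2.83 = $508.62
Electric: 13,838,863 BTU / 3412 = 4,056 kWh → × $0.145 = $588.11
Difference = |$508.62 − $588.11| = $79.49

$79.49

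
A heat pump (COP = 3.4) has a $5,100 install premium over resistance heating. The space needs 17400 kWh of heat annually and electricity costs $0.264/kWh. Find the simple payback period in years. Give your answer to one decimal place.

Resistance: 17400 kWh × $0.264 = $4,593.60/yr
Heat pump: 17400 / 3.4 = 5118 kWh in → × $0.264 = $1,351.06/yr
Annual savings = $3,242.54
Payback = $5,100 / $3,242.54 = 1.57 years

1.6 years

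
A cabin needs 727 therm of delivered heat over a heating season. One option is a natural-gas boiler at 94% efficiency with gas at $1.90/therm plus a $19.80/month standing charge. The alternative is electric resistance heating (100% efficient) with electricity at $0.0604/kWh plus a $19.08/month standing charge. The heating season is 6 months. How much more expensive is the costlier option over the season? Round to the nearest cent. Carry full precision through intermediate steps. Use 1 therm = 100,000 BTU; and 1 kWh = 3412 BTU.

Heat load = 727 therm × 100,000 = 72,700,000 BTU
Gas: input = 72,700,000 / 0.94 = 77,340,426 BTU = 773.4 therm → 773.4 × $1.90 = $1,469.47; + 6 × $19.80 standing = $1,588.27
Electric: 72,700,000 BTU / 3412 = 21,310 kWh → × $0.0604 = $1,286.95; + 6 × $19.08 standing = $1,401.43
Difference = |$1,588.27 − $1,401.43| = $186.84

$186.84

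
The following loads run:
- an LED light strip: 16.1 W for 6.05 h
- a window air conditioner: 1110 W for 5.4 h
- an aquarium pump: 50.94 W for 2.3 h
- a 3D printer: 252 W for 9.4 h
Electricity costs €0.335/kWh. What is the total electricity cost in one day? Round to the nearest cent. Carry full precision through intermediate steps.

LED light strip: 16.1 W × 6.05 h = 97 Wh = 0.09741 kWh
window air conditioner: 1110 W × 5.4 h = 5,994 Wh = 5.994 kWh
aquarium pump: 50.94 W × 2.3 h = 117 Wh = 0.1172 kWh
3D printer: 252 W × 9.4 h = 2,369 Wh = 2.369 kWh
Total energy = 0.09741 + 5.994 + 0.1172 + 2.369 = 8.577 kWh
Cost = 8.577 kWh × €0.335 = €2.87

€2.87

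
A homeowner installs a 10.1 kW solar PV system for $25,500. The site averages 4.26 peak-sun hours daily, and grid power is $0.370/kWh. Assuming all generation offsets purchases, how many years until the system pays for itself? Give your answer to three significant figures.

Daily generation = 10.1 kW × 4.26 h = 43.03 kWh
Annual generation = 43.03 × 365 = 15704 kWh
Annual savings = 15704 × $0.370 = $5,810.66
Payback = $25,500 / $5,810.66 = 4.39 years

4.39 years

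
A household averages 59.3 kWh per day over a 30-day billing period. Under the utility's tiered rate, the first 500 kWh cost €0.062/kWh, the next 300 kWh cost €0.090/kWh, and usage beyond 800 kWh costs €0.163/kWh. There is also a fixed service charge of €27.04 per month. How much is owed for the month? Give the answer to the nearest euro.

€245

Usage = 59.3 kWh/day × 30 days = 1779 kWh
First 500 kWh × €0.062 = €31.00
Next 300 kWh × €0.090 = €27.00
Remaining 979 kWh × €0.163 = €159.58
Energy charge = €217.58; + service €27.04 = €244.62 ≈ €245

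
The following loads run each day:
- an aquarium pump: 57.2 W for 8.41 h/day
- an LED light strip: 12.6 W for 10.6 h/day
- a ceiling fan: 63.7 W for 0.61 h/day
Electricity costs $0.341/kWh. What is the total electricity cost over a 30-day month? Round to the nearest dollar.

aquarium pump: 57.2 W × 8.41 h × 30 d = 14,432 Wh = 14.43 kWh
LED light strip: 12.6 W × 10.6 h × 30 d = 4,007 Wh = 4.007 kWh
ceiling fan: 63.7 W × 0.61 h × 30 d = 1,166 Wh = 1.166 kWh
Total energy = 14.43 + 4.007 + 1.166 = 19.6 kWh
Cost = 19.6 kWh × $0.341 = $6.68 ≈ $7

$7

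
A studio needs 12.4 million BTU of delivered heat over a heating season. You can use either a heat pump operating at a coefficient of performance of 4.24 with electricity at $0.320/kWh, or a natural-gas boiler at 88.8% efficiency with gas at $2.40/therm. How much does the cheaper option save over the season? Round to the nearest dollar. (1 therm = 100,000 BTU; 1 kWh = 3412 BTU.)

Heat load = 12.4 × 10⁶ BTU = 12,400,000 BTU
Gas: input = 12,400,000 / 0.888 = 13,963,964 BTU = 139.6 therm → 139.6 × $2.40 = $335.14
Heat pump: 12,400,000 BTU / 3412 = 3,634 kWh heat; / 4.24 = 857.1 kWh in → × $0.320 = $274.28
Difference = |$335.14 − $274.28| = $60.85 ≈ $61

$61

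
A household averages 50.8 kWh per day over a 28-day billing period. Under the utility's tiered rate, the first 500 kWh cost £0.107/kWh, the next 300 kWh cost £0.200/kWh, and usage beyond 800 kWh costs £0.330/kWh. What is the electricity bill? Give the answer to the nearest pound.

£319

Usage = 50.8 kWh/day × 28 days = 1422.4 kWh
First 500 kWh × £0.107 = £53.50
Next 300 kWh × £0.200 = £60.00
Remaining 622.4 kWh × £0.330 = £205.39
Total = £318.89 ≈ £319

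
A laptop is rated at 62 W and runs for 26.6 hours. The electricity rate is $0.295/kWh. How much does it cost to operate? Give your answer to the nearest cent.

$0.49

Energy = 62 W × 26.6 h = 1,649 Wh = 1.649 kWh
Cost = 1.649 kWh × $0.295/kWh = $0.49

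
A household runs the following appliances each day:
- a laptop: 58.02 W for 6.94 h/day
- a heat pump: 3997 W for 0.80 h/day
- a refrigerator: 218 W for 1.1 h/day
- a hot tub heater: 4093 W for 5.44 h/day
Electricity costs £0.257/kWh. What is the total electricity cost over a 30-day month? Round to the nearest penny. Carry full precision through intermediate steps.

£201.28

laptop: 58.02 W × 6.94 h × 30 d = 12,080 Wh = 12.08 kWh
heat pump: 3997 W × 0.80 h × 30 d = 95,928 Wh = 95.93 kWh
refrigerator: 218 W × 1.1 h × 30 d = 7,194 Wh = 7.194 kWh
hot tub heater: 4093 W × 5.44 h × 30 d = 667,978 Wh = 668 kWh
Total energy = 12.08 + 95.93 + 7.194 + 668 = 783.2 kWh
Cost = 783.2 kWh × £0.257 = £201.28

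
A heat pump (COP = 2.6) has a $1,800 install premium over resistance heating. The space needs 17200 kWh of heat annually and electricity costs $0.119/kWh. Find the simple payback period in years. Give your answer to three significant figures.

Resistance: 17200 kWh × $0.119 = $2,046.80/yr
Heat pump: 17200 / 2.6 = 6615 kWh in → × $0.119 = $787.23/yr
Annual savings = $1,259.57
Payback = $1,800 / $1,259.57 = 1.43 years

1.43 years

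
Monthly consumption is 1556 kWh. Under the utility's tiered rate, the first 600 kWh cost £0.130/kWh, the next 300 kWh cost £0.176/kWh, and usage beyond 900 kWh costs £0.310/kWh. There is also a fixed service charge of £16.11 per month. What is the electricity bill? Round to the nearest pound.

£350

First 600 kWh × £0.130 = £78.00
Next 300 kWh × £0.176 = £52.80
Remaining 656 kWh × £0.310 = £203.36
Energy charge = £334.16; + service £16.11 = £350.27 ≈ £350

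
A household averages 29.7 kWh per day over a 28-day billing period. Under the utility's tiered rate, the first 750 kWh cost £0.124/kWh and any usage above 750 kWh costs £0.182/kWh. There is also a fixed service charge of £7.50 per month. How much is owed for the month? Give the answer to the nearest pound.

£115

Usage = 29.7 kWh/day × 28 days = 831.6 kWh
First 750 kWh × £0.124 = £93.00
Remaining 81.6 kWh × £0.182 = £14.85
Energy charge = £107.85; + service £7.50 = £115.35 ≈ £115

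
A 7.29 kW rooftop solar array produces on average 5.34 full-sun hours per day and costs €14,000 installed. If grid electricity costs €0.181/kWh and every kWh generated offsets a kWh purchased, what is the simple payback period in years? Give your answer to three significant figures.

5.44 years

Daily generation = 7.29 kW × 5.34 h = 38.93 kWh
Annual generation = 38.93 × 365 = 14209 kWh
Annual savings = 14209 × €0.181 = €2,571.82
Payback = €14,000 / €2,571.82 = 5.44 years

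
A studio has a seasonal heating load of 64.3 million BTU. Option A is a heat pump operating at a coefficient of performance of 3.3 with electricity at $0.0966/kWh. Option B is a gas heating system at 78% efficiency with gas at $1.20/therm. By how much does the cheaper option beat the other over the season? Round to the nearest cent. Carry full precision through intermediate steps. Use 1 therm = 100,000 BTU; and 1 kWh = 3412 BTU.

$437.58

Heat load = 64.3 × 10⁶ BTU = 64,300,000 BTU
Gas: input = 64,300,000 / 0.78 = 82,435,897 BTU = 824.4 therm → 824.4 × $1.20 = $989.23
Heat pump: 64,300,000 BTU / 3412 = 18,850 kWh heat; / 3.3 = 5,711 kWh in → × $0.0966 = $551.65
Difference = |$989.23 − $551.65| = $437.58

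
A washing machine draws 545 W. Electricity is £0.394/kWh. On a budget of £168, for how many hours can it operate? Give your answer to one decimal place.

Energy budget = £168 / £0.394 per kWh = 426.4 kWh = 426,396 Wh
Runtime = 426,396 Wh / 545 W = 782.4 h

782.4 h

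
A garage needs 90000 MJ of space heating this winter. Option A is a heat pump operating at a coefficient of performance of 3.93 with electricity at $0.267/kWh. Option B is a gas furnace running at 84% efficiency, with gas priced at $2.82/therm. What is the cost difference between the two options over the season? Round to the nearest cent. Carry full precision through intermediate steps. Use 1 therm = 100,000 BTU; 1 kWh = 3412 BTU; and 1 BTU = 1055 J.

$1165.28

Heat load = 90000 MJ = 90,000,000,000 J / 1055 = 85,308,057 BTU
Gas: input = 85,308,057 / 0.840 = 101,557,211 BTU = 1,016 therm → 1,016 × $2.82 = $2,863.91
Heat pump: 85,308,057 BTU / 3412 = 25,000 kWh heat; / 3.93 = 6,362 kWh in → × $0.267 = $1,698.63
Difference = |$2,863.91 − $1,698.63| = $1,165.28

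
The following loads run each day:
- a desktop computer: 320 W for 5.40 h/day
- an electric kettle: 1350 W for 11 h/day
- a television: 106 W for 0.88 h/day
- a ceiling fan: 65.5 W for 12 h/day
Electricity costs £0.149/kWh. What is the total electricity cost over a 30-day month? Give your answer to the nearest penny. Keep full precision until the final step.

£78.03

desktop computer: 320 W × 5.40 h × 30 d = 51,840 Wh = 51.84 kWh
electric kettle: 1350 W × 11 h × 30 d = 445,500 Wh = 445.5 kWh
television: 106 W × 0.88 h × 30 d = 2,798 Wh = 2.798 kWh
ceiling fan: 65.5 W × 12 h × 30 d = 23,580 Wh = 23.58 kWh
Total energy = 51.84 + 445.5 + 2.798 + 23.58 = 523.7 kWh
Cost = 523.7 kWh × £0.149 = £78.03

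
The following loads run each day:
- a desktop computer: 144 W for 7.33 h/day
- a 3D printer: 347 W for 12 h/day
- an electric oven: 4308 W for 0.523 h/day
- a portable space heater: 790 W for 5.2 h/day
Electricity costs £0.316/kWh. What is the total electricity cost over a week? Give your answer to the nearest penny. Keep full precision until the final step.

£25.62

desktop computer: 144 W × 7.33 h × 7 d = 7,389 Wh = 7.389 kWh
3D printer: 347 W × 12 h × 7 d = 29,148 Wh = 29.15 kWh
electric oven: 4308 W × 0.523 h × 7 d = 15,772 Wh = 15.77 kWh
portable space heater: 790 W × 5.2 h × 7 d = 28,756 Wh = 28.76 kWh
Total energy = 7.389 + 29.15 + 15.77 + 28.76 = 81.06 kWh
Cost = 81.06 kWh × £0.316 = £25.62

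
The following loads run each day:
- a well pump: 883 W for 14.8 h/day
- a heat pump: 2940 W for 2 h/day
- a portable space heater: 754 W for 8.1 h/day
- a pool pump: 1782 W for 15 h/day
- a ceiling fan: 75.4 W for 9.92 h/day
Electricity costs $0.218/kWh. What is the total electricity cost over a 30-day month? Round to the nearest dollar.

well pump: 883 W × 14.8 h × 30 d = 392,052 Wh = 392.1 kWh
heat pump: 2940 W × 2 h × 30 d = 176,400 Wh = 176.4 kWh
portable space heater: 754 W × 8.1 h × 30 d = 183,222 Wh = 183.2 kWh
pool pump: 1782 W × 15 h × 30 d = 801,900 Wh = 801.9 kWh
ceiling fan: 75.4 W × 9.92 h × 30 d = 22,439 Wh = 22.44 kWh
Total energy = 392.1 + 176.4 + 183.2 + 801.9 + 22.44 = 1,576 kWh
Cost = 1,576 kWh × $0.218 = $343.57 ≈ $344

$344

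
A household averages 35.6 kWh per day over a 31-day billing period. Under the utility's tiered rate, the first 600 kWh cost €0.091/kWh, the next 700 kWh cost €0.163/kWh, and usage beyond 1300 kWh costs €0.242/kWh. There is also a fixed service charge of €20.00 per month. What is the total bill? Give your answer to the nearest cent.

Usage = 35.6 kWh/day × 31 days = 1103.6 kWh
First 600 kWh × €0.091 = €54.60
Next 503.6 kWh × €0.163 = €82.09
Remaining tier: 0 kWh (not reached)
Energy charge = €136.69; + service €20.00 = €156.69

€156.69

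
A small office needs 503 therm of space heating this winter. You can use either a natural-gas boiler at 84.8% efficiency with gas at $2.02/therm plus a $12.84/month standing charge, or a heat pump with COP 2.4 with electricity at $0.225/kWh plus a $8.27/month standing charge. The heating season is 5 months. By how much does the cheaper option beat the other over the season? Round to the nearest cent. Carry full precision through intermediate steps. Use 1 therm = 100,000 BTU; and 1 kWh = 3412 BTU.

$161.04

Heat load = 503 therm × 100,000 = 50,300,000 BTU
Gas: input = 50,300,000 / 0.848 = 59,316,038 BTU = 593.2 therm → 593.2 × $2.02 = $1,198.18; + 5 × $12.84 standing = $1,262.38
Heat pump: 50,300,000 BTU / 3412 = 14,740 kWh heat; / 2.4 = 6,143 kWh in → × $0.225 = $1,382.07; + 5 × $8.27 standing = $1,423.42
Difference = |$1,262.38 − $1,423.42| = $161.04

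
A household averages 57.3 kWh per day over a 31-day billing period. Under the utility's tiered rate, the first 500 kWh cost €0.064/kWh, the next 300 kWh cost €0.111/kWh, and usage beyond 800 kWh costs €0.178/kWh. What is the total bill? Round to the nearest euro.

Usage = 57.3 kWh/day × 31 days = 1776.3 kWh
First 500 kWh × €0.064 = €32.00
Next 300 kWh × €0.111 = €33.30
Remaining 976.3 kWh × €0.178 = €173.78
Total = €239.08 ≈ €239

€239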